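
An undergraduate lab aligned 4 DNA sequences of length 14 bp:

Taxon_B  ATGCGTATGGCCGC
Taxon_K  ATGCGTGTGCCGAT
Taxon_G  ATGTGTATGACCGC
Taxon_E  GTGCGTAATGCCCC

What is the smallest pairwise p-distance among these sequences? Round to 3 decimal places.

0.143

Pairwise Hamming distances:
  Taxon_B vs Taxon_K: 5
  Taxon_B vs Taxon_G: 2
  Taxon_B vs Taxon_E: 4
  Taxon_K vs Taxon_G: 6
  Taxon_K vs Taxon_E: 8
  Taxon_G vs Taxon_E: 6
The smallest is 2 mismatches, between Taxon_B and Taxon_G; p = 2/14 = 0.143.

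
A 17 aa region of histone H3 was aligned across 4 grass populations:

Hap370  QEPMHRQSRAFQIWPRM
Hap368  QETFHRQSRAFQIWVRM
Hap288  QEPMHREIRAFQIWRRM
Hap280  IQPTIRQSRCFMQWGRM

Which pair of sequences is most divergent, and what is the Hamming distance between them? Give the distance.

10

Pairwise Hamming distances:
  Hap370 vs Hap368: 3
  Hap370 vs Hap288: 3
  Hap370 vs Hap280: 8
  Hap368 vs Hap288: 5
  Hap368 vs Hap280: 9
  Hap288 vs Hap280: 10
The largest is 10, between Hap288 and Hap280.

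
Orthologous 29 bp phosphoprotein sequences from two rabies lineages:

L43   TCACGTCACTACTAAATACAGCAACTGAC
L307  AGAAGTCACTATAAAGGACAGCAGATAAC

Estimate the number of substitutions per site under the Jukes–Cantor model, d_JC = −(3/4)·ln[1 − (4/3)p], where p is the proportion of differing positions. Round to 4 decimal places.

Differing sites — 1:T/A; 2:C/G; 4:C/A; 12:C/T; 13:T/A; 16:A/G; 17:T/G; 24:A/G; 25:C/A; 27:G/A.
p = 10/29 = 0.344828.
d = −0.75 · ln(1 − (4/3)·0.344828) = −0.75 · ln(0.540229) = −0.75 · (-0.615762) = 0.4618.

0.4618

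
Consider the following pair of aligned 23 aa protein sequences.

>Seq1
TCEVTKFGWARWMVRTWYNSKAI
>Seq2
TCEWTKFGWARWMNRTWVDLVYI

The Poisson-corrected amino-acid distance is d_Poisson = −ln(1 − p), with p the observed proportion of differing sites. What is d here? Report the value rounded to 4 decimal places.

Differing sites — 4:V/W; 14:V/N; 18:Y/V; 19:N/D; 20:S/L; 21:K/V; 22:A/Y.
p = 7/23 = 0.304348.
d = −ln(1 − 0.304348) = −ln(0.695652) = 0.3629.

0.3629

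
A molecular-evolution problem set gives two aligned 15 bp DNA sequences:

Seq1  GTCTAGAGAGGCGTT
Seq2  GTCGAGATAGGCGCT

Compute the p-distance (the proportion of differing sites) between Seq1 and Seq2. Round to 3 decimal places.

The sequences differ at positions 4 (T/G), 8 (G/T), 14 (T/C).
There are 3 differences over 15 sites, so p = 3/15 = 0.200.

0.200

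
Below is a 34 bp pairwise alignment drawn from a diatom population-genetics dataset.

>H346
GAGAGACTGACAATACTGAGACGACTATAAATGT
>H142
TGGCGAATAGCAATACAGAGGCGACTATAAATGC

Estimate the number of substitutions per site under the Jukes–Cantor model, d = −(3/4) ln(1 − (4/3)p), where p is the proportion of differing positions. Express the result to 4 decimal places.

Differing sites — 1:G/T; 2:A/G; 4:A/C; 7:C/A; 9:G/A; 10:A/G; 17:T/A; 21:A/G; 34:T/C.
p = 9/34 = 0.264706.
d = −0.75 · ln(1 − (4/3)·0.264706) = −0.75 · ln(0.647059) = −0.75 · (-0.435318) = 0.3265.

0.3265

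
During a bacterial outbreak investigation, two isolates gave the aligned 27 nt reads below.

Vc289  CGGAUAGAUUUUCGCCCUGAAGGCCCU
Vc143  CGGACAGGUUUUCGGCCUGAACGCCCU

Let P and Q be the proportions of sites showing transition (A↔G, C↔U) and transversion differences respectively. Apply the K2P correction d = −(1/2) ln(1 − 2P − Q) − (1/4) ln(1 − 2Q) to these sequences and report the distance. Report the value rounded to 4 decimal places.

0.1657

Differing sites — 5:U/C (Ti); 8:A/G (Ti); 15:C/G (Tv); 22:G/C (Tv).
Of the 4 differences, 2 transitions and 2 transversions over 27 sites: P = 2/27 = 0.074074, Q = 2/27 = 0.074074.
d = −0.5·ln(0.777778) − 0.25·ln(0.851852) = −0.5·(-0.251314) − 0.25·(-0.160342) = 0.1657.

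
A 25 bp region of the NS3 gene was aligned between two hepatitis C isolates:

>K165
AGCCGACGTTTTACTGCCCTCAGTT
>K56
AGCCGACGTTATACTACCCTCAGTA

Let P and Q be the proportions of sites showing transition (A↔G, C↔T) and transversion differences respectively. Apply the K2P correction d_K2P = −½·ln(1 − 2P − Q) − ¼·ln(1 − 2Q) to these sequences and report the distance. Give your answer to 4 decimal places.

0.1308

Mismatches occur at site 11 (T↔A, transversion), site 16 (G↔A, transition), site 25 (T↔A, transversion).
Of the 3 differences, 1 transition and 2 transversions over 25 sites: P = 1/25 = 0.040000, Q = 2/25 = 0.080000.
d = −0.5·ln(0.840000) − 0.25·ln(0.840000) = −0.5·(-0.174353) − 0.25·(-0.174353) = 0.1308.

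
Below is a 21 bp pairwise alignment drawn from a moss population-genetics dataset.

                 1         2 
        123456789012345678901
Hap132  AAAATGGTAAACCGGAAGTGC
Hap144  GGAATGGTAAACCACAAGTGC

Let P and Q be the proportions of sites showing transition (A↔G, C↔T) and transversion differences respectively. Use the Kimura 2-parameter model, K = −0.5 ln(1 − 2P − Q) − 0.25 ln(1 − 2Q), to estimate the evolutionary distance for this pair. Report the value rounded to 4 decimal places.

0.2278

Differing sites — 1:A/G (Ti); 2:A/G (Ti); 14:G/A (Ti); 15:G/C (Tv).
Of the 4 differences, 3 transitions and 1 transversion over 21 sites: P = 3/21 = 0.142857, Q = 1/21 = 0.047619.
d = −0.5·ln(0.666667) − 0.25·ln(0.904762) = −0.5·(-0.405465) − 0.25·(-0.100083) = 0.2278.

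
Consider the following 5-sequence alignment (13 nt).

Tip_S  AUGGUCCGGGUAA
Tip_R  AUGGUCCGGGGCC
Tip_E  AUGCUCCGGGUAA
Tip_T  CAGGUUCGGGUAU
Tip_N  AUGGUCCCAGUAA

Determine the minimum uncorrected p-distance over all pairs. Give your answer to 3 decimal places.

0.077

Pairwise Hamming distances:
  Tip_S vs Tip_R: 3
  Tip_S vs Tip_E: 1
  Tip_S vs Tip_T: 4
  Tip_S vs Tip_N: 2
  Tip_R vs Tip_E: 4
  Tip_R vs Tip_T: 6
  Tip_R vs Tip_N: 5
  Tip_E vs Tip_T: 5
  Tip_E vs Tip_N: 3
  Tip_T vs Tip_N: 6
The smallest is 1 mismatch, between Tip_S and Tip_E; p = 1/13 = 0.077.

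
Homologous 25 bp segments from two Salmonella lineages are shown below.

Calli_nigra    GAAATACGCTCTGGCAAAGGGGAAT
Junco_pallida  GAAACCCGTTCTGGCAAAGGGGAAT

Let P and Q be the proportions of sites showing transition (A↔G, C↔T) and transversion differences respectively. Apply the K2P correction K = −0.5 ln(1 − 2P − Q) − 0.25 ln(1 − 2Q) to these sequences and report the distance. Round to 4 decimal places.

Mismatches occur at site 5 (T↔C, transition), site 6 (A↔C, transversion), site 9 (C↔T, transition).
Of the 3 differences, 2 transitions and 1 transversion over 25 sites: P = 2/25 = 0.080000, Q = 1/25 = 0.040000.
d = −0.5·ln(0.800000) − 0.25·ln(0.920000) = −0.5·(-0.223144) − 0.25·(-0.083382) = 0.1324.

0.1324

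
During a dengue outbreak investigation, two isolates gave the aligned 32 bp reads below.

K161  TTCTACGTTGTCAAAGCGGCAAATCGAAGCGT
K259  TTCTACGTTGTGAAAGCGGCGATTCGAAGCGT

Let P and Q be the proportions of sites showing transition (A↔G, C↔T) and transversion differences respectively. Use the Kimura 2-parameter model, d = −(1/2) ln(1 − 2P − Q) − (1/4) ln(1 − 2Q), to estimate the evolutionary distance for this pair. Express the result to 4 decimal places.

0.1001

The sequences differ at positions 12 (C/G, transversion), 21 (A/G, transition), 23 (A/T, transversion).
Of the 3 differences, 1 transition and 2 transversions over 32 sites: P = 1/32 = 0.031250, Q = 2/32 = 0.062500.
d = −0.5·ln(0.875000) − 0.25·ln(0.875000) = −0.5·(-0.133531) − 0.25·(-0.133531) = 0.1001.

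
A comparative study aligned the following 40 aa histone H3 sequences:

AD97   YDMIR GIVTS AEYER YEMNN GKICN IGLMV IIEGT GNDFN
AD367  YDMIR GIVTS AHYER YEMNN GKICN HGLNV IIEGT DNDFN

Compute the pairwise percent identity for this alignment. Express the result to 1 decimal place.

90.0%

Mismatches occur at site 12 (E↔H), site 26 (I↔H), site 29 (M↔N), site 36 (G↔D).
36 of the 40 sites match, so the percent identity is 36/40 × 100 = 90.0%.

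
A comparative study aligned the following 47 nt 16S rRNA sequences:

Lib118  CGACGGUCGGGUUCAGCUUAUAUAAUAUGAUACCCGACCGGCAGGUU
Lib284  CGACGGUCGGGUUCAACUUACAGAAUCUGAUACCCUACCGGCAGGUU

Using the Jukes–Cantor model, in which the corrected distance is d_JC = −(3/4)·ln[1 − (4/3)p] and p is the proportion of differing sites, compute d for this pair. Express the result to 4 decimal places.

Differing sites — 16:G/A; 21:U/C; 23:U/G; 27:A/C; 36:G/U.
p = 5/47 = 0.106383.
d = −0.75 · ln(1 − (4/3)·0.106383) = −0.75 · ln(0.858156) = −0.75 · (-0.152969) = 0.1147.

0.1147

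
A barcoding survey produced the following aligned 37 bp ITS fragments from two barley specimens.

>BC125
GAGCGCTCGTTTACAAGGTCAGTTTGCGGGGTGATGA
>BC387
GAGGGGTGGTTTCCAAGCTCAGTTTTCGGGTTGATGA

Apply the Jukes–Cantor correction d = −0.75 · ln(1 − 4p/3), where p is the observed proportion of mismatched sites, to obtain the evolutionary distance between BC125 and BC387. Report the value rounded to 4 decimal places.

0.2180

Differing sites — 4:C/G; 6:C/G; 8:C/G; 13:A/C; 18:G/C; 26:G/T; 31:G/T.
p = 7/37 = 0.189189.
d = −0.75 · ln(1 − (4/3)·0.189189) = −0.75 · ln(0.747748) = −0.75 · (-0.290689) = 0.2180.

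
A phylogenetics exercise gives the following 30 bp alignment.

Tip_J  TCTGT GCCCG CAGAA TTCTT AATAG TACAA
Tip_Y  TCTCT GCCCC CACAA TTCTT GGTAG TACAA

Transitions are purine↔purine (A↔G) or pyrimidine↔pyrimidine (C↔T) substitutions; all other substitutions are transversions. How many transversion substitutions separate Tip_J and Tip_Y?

3

Mismatches occur at site 4 (G↔C, transversion), site 10 (G↔C, transversion), site 13 (G↔C, transversion), site 21 (A↔G, transition), site 22 (A↔G, transition).
Of the 5 differences, 2 transitions and 3 transversions, so the answer is 3.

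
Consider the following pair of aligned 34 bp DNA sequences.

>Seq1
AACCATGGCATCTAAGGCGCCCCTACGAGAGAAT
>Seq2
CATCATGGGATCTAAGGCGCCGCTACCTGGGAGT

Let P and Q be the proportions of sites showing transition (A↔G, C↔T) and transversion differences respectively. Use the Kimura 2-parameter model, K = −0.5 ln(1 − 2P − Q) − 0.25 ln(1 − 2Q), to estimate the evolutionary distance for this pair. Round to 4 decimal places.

The sequences differ at positions 1 (A/C, transversion), 3 (C/T, transition), 9 (C/G, transversion), 22 (C/G, transversion), 27 (G/C, transversion), 28 (A/T, transversion), 30 (A/G, transition), 33 (A/G, transition).
Of the 8 differences, 3 transitions and 5 transversions over 34 sites: P = 3/34 = 0.088235, Q = 5/34 = 0.147059.
d = −0.5·ln(0.676471) − 0.25·ln(0.705882) = −0.5·(-0.390866) − 0.25·(-0.348307) = 0.2825.

0.2825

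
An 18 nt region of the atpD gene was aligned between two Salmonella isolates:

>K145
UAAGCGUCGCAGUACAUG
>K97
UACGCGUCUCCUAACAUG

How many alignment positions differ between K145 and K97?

The sequences differ at positions 3 (A/C), 9 (G/U), 11 (A/C), 12 (G/U), 13 (U/A).
That gives 5 mismatches out of 18 aligned sites, so the Hamming distance is 5.

5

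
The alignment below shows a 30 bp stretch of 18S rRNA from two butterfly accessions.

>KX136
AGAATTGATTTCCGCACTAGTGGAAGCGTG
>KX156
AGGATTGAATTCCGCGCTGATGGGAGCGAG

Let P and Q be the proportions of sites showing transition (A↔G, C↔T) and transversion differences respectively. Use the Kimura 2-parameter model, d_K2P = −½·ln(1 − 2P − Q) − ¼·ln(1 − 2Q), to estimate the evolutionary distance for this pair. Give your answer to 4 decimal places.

0.2912

The sequences differ at positions 3 (A/G, transition), 9 (T/A, transversion), 16 (A/G, transition), 19 (A/G, transition), 20 (G/A, transition), 24 (A/G, transition), 29 (T/A, transversion).
Of the 7 differences, 5 transitions and 2 transversions over 30 sites: P = 5/30 = 0.166667, Q = 2/30 = 0.066667.
d = −0.5·ln(0.599999) − 0.25·ln(0.866666) = −0.5·(-0.510827) − 0.25·(-0.143102) = 0.2912.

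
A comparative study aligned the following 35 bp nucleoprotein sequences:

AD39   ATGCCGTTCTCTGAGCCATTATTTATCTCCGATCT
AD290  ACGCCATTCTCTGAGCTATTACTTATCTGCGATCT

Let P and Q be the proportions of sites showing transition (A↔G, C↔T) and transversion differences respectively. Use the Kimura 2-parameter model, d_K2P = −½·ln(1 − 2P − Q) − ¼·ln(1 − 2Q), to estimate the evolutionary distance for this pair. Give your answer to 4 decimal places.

Mismatches occur at site 2 (T↔C, transition), site 6 (G↔A, transition), site 17 (C↔T, transition), site 22 (T↔C, transition), site 29 (C↔G, transversion).
Of the 5 differences, 4 transitions and 1 transversion over 35 sites: P = 4/35 = 0.114286, Q = 1/35 = 0.028571.
d = −0.5·ln(0.742857) − 0.25·ln(0.942858) = −0.5·(-0.297252) − 0.25·(-0.058840) = 0.1633.

0.1633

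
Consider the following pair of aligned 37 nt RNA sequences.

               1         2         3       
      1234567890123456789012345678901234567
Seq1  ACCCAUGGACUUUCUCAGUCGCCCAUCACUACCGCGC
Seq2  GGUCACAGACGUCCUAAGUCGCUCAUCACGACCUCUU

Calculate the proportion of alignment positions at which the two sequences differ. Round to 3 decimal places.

0.351

Differing sites — 1:A/G; 2:C/G; 3:C/U; 6:U/C; 7:G/A; 11:U/G; 13:U/C; 16:C/A; 23:C/U; 30:U/G; 34:G/U; 36:G/U; 37:C/U.
There are 13 differences over 37 sites, so p = 13/37 = 0.351.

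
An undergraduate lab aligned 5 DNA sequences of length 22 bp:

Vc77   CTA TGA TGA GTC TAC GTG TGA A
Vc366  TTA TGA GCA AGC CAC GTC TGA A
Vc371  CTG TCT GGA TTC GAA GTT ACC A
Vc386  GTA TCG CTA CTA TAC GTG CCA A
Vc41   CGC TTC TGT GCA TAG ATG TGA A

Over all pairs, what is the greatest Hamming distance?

Pairwise Hamming distances:
  Vc77 vs Vc366: 7
  Vc77 vs Vc371: 11
  Vc77 vs Vc386: 9
  Vc77 vs Vc41: 9
  Vc366 vs Vc371: 13
  Vc366 vs Vc386: 12
  Vc366 vs Vc41: 15
  Vc371 vs Vc386: 12
  Vc371 vs Vc41: 16
  Vc386 vs Vc41: 14
The largest is 16, between Vc371 and Vc41.

16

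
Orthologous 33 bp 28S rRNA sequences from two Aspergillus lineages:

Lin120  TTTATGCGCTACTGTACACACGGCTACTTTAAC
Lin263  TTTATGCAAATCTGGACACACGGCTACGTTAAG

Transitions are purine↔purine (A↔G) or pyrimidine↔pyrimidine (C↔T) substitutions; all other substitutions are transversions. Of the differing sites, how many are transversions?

The sequences differ at positions 8 (G/A, transition), 9 (C/A, transversion), 10 (T/A, transversion), 11 (A/T, transversion), 15 (T/G, transversion), 28 (T/G, transversion), 33 (C/G, transversion).
Of the 7 differences, 1 transition and 6 transversions, so the answer is 6.

6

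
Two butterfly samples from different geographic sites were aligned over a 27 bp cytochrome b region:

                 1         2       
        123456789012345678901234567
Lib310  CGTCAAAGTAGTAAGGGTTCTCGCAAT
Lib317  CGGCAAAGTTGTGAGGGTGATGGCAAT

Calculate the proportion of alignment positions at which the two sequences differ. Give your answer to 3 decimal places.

0.222

The sequences differ at positions 3 (T/G), 10 (A/T), 13 (A/G), 19 (T/G), 20 (C/A), 22 (C/G).
There are 6 differences over 27 sites, so p = 6/27 = 0.222.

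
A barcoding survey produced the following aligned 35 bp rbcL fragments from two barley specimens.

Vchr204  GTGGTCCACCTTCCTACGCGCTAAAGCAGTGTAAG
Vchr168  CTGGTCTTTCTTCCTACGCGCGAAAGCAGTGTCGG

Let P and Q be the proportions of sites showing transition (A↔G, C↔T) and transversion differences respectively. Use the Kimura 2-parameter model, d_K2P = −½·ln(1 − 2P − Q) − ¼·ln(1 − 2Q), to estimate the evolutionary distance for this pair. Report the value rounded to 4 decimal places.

Mismatches occur at site 1 (G↔C, transversion), site 7 (C↔T, transition), site 8 (A↔T, transversion), site 9 (C↔T, transition), site 22 (T↔G, transversion), site 33 (A↔C, transversion), site 34 (A↔G, transition).
Of the 7 differences, 3 transitions and 4 transversions over 35 sites: P = 3/35 = 0.085714, Q = 4/35 = 0.114286.
d = −0.5·ln(0.714286) − 0.25·ln(0.771428) = −0.5·(-0.336472) − 0.25·(-0.259512) = 0.2331.

0.2331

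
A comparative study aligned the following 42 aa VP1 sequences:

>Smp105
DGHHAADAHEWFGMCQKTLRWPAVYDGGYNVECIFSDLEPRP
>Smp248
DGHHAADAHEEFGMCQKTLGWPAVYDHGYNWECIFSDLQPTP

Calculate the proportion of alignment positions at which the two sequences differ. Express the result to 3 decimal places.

Mismatches occur at site 11 (W↔E), site 20 (R↔G), site 27 (G↔H), site 31 (V↔W), site 39 (E↔Q), site 41 (R↔T).
There are 6 differences over 42 sites, so p = 6/42 = 0.143.

0.143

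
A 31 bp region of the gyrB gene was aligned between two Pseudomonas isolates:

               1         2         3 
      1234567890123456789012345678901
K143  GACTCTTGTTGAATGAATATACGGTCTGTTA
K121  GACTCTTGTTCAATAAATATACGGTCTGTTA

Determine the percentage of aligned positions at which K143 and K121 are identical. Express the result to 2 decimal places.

93.55%

Differing sites — 11:G/C; 15:G/A.
29 of the 31 sites match, so the percent identity is 29/31 × 100 = 93.55%.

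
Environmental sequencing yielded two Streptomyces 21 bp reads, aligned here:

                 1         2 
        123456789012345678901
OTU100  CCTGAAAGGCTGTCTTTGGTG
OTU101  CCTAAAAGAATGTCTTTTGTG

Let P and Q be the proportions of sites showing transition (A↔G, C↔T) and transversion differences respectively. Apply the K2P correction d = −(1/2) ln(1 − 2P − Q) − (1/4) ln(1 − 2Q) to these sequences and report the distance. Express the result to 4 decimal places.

The sequences differ at positions 4 (G/A, transition), 9 (G/A, transition), 10 (C/A, transversion), 18 (G/T, transversion).
Of the 4 differences, 2 transitions and 2 transversions over 21 sites: P = 2/21 = 0.095238, Q = 2/21 = 0.095238.
d = −0.5·ln(0.714286) − 0.25·ln(0.809524) = −0.5·(-0.336472) − 0.25·(-0.211309) = 0.2211.

0.2211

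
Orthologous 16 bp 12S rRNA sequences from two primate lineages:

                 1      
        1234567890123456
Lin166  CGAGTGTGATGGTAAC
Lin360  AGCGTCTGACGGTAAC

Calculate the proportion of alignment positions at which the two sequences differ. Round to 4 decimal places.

Differing sites — 1:C/A; 3:A/C; 6:G/C; 10:T/C.
There are 4 differences over 16 sites, so p = 4/16 = 0.2500.

0.2500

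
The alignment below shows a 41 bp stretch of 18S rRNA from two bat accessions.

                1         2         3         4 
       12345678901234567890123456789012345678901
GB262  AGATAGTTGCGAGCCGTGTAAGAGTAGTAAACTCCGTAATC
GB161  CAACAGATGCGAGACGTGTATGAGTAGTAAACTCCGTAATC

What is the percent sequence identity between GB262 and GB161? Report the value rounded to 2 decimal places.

85.37%

Differing sites — 1:A/C; 2:G/A; 4:T/C; 7:T/A; 14:C/A; 21:A/T.
35 of the 41 sites match, so the percent identity is 35/41 × 100 = 85.37%.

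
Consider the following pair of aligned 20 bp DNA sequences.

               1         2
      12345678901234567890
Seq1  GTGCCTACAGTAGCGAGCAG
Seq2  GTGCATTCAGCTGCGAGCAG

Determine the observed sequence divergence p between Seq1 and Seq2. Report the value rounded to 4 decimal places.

Mismatches occur at site 5 (C→A), site 7 (A→T), site 11 (T→C), site 12 (A→T).
There are 4 differences over 20 sites, so p = 4/20 = 0.2000.

0.2000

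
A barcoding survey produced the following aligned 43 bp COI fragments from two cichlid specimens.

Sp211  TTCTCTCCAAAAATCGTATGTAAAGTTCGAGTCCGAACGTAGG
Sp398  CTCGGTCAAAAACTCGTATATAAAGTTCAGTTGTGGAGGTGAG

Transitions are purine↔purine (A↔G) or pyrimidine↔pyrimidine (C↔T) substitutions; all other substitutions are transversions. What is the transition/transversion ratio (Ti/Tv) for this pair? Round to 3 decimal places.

Mismatches occur at site 1 (T/C, transition), site 4 (T/G, transversion), site 5 (C/G, transversion), site 8 (C/A, transversion), site 13 (A/C, transversion), site 20 (G/A, transition), site 29 (G/A, transition), site 30 (A/G, transition), site 31 (G/T, transversion), site 33 (C/G, transversion), site 34 (C/T, transition), site 36 (A/G, transition), site 38 (C/G, transversion), site 41 (A/G, transition), site 42 (G/A, transition).
Of the 15 differences, 8 transitions and 7 transversions, so Ti/Tv = 8/7 = 1.143.

1.143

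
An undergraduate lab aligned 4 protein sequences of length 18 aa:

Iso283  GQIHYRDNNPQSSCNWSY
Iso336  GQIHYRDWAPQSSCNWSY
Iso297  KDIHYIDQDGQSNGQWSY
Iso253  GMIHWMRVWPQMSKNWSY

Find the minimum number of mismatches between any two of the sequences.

Pairwise Hamming distances:
  Iso283 vs Iso336: 2
  Iso283 vs Iso297: 9
  Iso283 vs Iso253: 8
  Iso336 vs Iso297: 9
  Iso336 vs Iso253: 8
  Iso297 vs Iso253: 12
The smallest is 2, between Iso283 and Iso336.

2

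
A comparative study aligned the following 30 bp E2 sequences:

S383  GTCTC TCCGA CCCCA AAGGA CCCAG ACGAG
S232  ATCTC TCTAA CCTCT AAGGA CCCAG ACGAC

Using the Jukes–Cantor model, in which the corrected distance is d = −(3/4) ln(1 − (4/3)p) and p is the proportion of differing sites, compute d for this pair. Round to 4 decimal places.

0.2326

Differing sites — 1:G/A; 8:C/T; 9:G/A; 13:C/T; 15:A/T; 30:G/C.
p = 6/30 = 0.200000.
d = −0.75 · ln(1 − (4/3)·0.200000) = −0.75 · ln(0.733333) = −0.75 · (-0.310155) = 0.2326.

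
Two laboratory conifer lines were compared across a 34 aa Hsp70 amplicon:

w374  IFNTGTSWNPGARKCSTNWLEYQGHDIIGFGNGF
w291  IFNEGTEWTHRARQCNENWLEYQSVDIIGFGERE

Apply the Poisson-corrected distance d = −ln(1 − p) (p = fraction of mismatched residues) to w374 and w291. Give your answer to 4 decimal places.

0.4818

The sequences differ at positions 4 (T/E), 7 (S/E), 9 (N/T), 10 (P/H), 11 (G/R), 14 (K/Q), 16 (S/N), 17 (T/E), 24 (G/S), 25 (H/V), 32 (N/E), 33 (G/R), 34 (F/E).
p = 13/34 = 0.382353.
d = −ln(1 − 0.382353) = −ln(0.617647) = 0.4818.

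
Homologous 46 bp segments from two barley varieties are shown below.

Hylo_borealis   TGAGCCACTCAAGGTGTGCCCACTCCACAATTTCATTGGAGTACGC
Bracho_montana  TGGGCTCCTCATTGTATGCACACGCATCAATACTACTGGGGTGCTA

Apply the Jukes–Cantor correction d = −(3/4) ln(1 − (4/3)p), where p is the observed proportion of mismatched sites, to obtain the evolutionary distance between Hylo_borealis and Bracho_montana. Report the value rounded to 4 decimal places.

Differing sites — 3:A/G; 6:C/T; 7:A/C; 12:A/T; 13:G/T; 16:G/A; 20:C/A; 24:T/G; 26:C/A; 27:A/T; 32:T/A; 33:T/C; 34:C/T; 36:T/C; 40:A/G; 43:A/G; 45:G/T; 46:C/A.
p = 18/46 = 0.391304.
d = −0.75 · ln(1 − (4/3)·0.391304) = −0.75 · ln(0.478261) = −0.75 · (-0.737599) = 0.5532.

0.5532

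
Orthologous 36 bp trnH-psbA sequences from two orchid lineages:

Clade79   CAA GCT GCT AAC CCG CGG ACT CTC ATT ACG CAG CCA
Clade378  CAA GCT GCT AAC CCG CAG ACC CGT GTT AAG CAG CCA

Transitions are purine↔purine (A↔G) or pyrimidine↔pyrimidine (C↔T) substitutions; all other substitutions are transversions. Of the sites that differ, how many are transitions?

Mismatches occur at site 17 (G/A, transition), site 21 (T/C, transition), site 23 (T/G, transversion), site 24 (C/T, transition), site 25 (A/G, transition), site 29 (C/A, transversion).
Of the 6 differences, 4 transitions and 2 transversions, so the answer is 4.

4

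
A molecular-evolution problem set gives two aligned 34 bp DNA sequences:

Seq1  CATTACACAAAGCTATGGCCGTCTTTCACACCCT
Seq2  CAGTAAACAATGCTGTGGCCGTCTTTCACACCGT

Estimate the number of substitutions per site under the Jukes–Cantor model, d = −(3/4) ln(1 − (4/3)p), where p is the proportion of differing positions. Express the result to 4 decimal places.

The sequences differ at positions 3 (T/G), 6 (C/A), 11 (A/T), 15 (A/G), 33 (C/G).
p = 5/34 = 0.147059.
d = −0.75 · ln(1 − (4/3)·0.147059) = −0.75 · ln(0.803921) = −0.75 · (-0.218254) = 0.1637.

0.1637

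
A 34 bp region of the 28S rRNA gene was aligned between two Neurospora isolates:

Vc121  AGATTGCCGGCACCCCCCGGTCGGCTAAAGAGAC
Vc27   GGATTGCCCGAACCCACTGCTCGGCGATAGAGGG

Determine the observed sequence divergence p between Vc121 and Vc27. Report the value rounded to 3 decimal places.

Mismatches occur at site 1 (A→G), site 9 (G→C), site 11 (C→A), site 16 (C→A), site 18 (C→T), site 20 (G→C), site 26 (T→G), site 28 (A→T), site 33 (A→G), site 34 (C→G).
There are 10 differences over 34 sites, so p = 10/34 = 0.294.

0.294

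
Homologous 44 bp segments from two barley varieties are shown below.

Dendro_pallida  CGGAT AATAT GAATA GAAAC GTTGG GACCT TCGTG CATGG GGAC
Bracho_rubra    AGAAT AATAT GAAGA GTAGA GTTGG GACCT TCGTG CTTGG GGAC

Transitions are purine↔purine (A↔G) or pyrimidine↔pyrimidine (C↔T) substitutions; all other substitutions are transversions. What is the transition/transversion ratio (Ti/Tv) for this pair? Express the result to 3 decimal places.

0.400

Mismatches occur at site 1 (C→A, transversion), site 3 (G→A, transition), site 14 (T→G, transversion), site 17 (A→T, transversion), site 19 (A→G, transition), site 20 (C→A, transversion), site 37 (A→T, transversion).
Of the 7 differences, 2 transitions and 5 transversions, so Ti/Tv = 2/5 = 0.400.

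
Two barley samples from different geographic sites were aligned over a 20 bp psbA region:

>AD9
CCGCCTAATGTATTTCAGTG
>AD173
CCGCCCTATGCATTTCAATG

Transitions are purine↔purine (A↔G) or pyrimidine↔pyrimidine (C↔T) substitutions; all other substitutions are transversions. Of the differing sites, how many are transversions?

The sequences differ at positions 6 (T/C, transition), 7 (A/T, transversion), 11 (T/C, transition), 18 (G/A, transition).
Of the 4 differences, 3 transitions and 1 transversion, so the answer is 1.

1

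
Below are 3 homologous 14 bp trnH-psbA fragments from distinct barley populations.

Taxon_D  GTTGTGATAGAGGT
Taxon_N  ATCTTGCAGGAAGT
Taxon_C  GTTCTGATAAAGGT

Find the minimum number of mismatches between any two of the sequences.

Pairwise Hamming distances:
  Taxon_D vs Taxon_N: 7
  Taxon_D vs Taxon_C: 2
  Taxon_N vs Taxon_C: 8
The smallest is 2, between Taxon_D and Taxon_C.

2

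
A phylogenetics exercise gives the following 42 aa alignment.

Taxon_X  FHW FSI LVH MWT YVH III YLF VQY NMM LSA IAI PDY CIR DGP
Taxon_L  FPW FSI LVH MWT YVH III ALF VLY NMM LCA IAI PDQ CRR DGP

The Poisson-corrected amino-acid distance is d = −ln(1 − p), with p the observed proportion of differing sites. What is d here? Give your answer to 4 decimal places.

0.1542

The sequences differ at positions 2 (H/P), 19 (Y/A), 23 (Q/L), 29 (S/C), 36 (Y/Q), 38 (I/R).
p = 6/42 = 0.142857.
d = −ln(1 − 0.142857) = −ln(0.857143) = 0.1542.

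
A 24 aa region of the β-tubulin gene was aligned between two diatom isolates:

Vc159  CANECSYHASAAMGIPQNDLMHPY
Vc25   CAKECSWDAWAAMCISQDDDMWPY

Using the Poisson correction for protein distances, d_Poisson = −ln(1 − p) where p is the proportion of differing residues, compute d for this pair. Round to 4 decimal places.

Differing sites — 3:N/K; 7:Y/W; 8:H/D; 10:S/W; 14:G/C; 16:P/S; 18:N/D; 20:L/D; 22:H/W.
p = 9/24 = 0.375000.
d = −ln(1 − 0.375000) = −ln(0.625000) = 0.4700.

0.4700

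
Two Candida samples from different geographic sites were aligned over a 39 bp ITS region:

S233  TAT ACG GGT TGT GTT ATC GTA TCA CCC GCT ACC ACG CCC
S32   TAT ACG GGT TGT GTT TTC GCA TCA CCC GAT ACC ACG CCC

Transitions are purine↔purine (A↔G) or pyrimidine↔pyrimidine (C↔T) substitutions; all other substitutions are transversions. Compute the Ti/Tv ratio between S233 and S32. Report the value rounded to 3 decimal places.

The sequences differ at positions 16 (A/T, transversion), 20 (T/C, transition), 29 (C/A, transversion).
Of the 3 differences, 1 transition and 2 transversions, so Ti/Tv = 1/2 = 0.500.

0.500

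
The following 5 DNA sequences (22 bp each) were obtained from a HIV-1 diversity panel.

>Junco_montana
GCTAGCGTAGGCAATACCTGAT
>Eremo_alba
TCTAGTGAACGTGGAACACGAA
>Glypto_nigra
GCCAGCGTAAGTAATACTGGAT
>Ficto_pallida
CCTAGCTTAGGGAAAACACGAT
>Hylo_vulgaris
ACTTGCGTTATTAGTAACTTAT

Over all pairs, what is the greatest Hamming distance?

14

Pairwise Hamming distances:
  Junco_montana vs Eremo_alba: 11
  Junco_montana vs Glypto_nigra: 5
  Junco_montana vs Ficto_pallida: 6
  Junco_montana vs Hylo_vulgaris: 9
  Eremo_alba vs Glypto_nigra: 11
  Eremo_alba vs Ficto_pallida: 9
  Eremo_alba vs Hylo_vulgaris: 14
  Glypto_nigra vs Ficto_pallida: 8
  Glypto_nigra vs Hylo_vulgaris: 10
  Ficto_pallida vs Hylo_vulgaris: 13
The largest is 14, between Eremo_alba and Hylo_vulgaris.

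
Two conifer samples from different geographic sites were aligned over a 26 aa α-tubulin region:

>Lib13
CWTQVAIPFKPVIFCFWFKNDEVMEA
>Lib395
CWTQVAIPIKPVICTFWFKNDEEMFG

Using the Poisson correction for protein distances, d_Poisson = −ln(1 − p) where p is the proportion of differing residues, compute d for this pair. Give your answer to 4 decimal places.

The sequences differ at positions 9 (F/I), 14 (F/C), 15 (C/T), 23 (V/E), 25 (E/F), 26 (A/G).
p = 6/26 = 0.230769.
d = −ln(1 − 0.230769) = −ln(0.769231) = 0.2624.

0.2624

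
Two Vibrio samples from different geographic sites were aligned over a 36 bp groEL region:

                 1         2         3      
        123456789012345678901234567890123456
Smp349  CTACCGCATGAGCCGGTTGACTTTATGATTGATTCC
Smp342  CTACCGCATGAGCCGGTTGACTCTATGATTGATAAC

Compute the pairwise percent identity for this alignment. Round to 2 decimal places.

Mismatches occur at site 23 (T→C), site 34 (T→A), site 35 (C→A).
33 of the 36 sites match, so the percent identity is 33/36 × 100 = 91.67%.

91.67%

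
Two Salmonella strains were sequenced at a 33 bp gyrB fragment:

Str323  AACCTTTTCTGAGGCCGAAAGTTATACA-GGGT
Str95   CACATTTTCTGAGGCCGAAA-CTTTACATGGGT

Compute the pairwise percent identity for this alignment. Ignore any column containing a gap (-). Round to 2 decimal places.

87.10%

Excluding the 2 gap columns leaves 31 comparable sites.
Differing sites — 1:A/C; 4:C/A; 22:T/C; 24:A/T.
27 of the 31 comparable sites match, so the percent identity is 27/31 × 100 = 87.10%.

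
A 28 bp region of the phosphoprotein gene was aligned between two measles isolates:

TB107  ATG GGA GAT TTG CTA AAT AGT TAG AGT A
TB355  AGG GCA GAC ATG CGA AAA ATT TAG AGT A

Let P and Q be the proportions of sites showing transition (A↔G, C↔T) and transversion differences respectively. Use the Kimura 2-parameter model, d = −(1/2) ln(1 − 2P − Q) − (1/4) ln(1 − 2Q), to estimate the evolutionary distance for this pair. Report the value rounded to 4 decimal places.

Mismatches occur at site 2 (T↔G, transversion), site 5 (G↔C, transversion), site 9 (T↔C, transition), site 10 (T↔A, transversion), site 14 (T↔G, transversion), site 18 (T↔A, transversion), site 20 (G↔T, transversion).
Of the 7 differences, 1 transition and 6 transversions over 28 sites: P = 1/28 = 0.035714, Q = 6/28 = 0.214286.
d = −0.5·ln(0.714286) − 0.25·ln(0.571428) = −0.5·(-0.336472) − 0.25·(-0.559617) = 0.3081.

0.3081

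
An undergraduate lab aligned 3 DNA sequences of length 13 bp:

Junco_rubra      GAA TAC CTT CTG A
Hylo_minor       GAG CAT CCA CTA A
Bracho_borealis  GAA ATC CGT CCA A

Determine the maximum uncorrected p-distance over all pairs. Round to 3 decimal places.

0.538

Pairwise Hamming distances:
  Junco_rubra vs Hylo_minor: 6
  Junco_rubra vs Bracho_borealis: 5
  Hylo_minor vs Bracho_borealis: 7
The largest is 7 mismatches, between Hylo_minor and Bracho_borealis; p = 7/13 = 0.538.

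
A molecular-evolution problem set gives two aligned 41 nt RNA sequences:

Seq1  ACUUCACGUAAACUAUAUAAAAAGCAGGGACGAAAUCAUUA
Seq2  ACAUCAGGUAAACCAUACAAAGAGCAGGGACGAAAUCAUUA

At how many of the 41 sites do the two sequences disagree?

Differing sites — 3:U/A; 7:C/G; 14:U/C; 18:U/C; 22:A/G.
That gives 5 mismatches out of 41 aligned sites, so the Hamming distance is 5.

5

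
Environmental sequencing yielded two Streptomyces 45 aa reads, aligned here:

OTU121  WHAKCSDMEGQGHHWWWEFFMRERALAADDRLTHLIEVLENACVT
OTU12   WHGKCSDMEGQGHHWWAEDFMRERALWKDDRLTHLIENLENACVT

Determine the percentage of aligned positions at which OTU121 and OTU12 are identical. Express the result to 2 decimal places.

86.67%

Differing sites — 3:A/G; 17:W/A; 19:F/D; 27:A/W; 28:A/K; 38:V/N.
39 of the 45 sites match, so the percent identity is 39/45 × 100 = 86.67%.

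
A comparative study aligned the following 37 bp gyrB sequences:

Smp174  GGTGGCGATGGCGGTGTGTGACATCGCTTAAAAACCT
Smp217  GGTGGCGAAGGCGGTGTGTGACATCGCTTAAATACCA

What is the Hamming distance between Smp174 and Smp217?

3

Differing sites — 9:T/A; 33:A/T; 37:T/A.
That gives 3 mismatches out of 37 aligned sites, so the Hamming distance is 3.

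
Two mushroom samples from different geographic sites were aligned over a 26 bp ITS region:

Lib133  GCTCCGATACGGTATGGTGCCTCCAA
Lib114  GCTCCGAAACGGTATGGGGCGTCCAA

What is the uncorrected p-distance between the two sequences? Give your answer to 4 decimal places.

Differing sites — 8:T/A; 18:T/G; 21:C/G.
There are 3 differences over 26 sites, so p = 3/26 = 0.1154.

0.1154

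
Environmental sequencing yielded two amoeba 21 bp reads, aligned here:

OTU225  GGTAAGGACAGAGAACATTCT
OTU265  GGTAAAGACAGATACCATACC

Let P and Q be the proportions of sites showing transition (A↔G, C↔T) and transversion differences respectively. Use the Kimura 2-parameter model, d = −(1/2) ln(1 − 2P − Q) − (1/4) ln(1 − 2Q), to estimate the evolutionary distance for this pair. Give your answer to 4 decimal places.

0.2869

The sequences differ at positions 6 (G/A, transition), 13 (G/T, transversion), 15 (A/C, transversion), 19 (T/A, transversion), 21 (T/C, transition).
Of the 5 differences, 2 transitions and 3 transversions over 21 sites: P = 2/21 = 0.095238, Q = 3/21 = 0.142857.
d = −0.5·ln(0.666667) − 0.25·ln(0.714286) = −0.5·(-0.405465) − 0.25·(-0.336472) = 0.2869.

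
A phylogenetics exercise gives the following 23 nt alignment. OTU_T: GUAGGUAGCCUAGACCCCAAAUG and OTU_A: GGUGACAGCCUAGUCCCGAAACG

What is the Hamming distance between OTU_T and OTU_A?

Mismatches occur at site 2 (U→G), site 3 (A→U), site 5 (G→A), site 6 (U→C), site 14 (A→U), site 18 (C→G), site 22 (U→C).
That gives 7 mismatches out of 23 aligned sites, so the Hamming distance is 7.

7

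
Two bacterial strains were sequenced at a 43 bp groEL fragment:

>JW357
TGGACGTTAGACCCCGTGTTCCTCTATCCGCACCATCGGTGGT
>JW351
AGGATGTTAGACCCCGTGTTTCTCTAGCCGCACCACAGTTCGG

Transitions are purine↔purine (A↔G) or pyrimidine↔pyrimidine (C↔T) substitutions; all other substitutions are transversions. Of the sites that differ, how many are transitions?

3

Differing sites — 1:T/A (Tv); 5:C/T (Ti); 21:C/T (Ti); 27:T/G (Tv); 36:T/C (Ti); 37:C/A (Tv); 39:G/T (Tv); 41:G/C (Tv); 43:T/G (Tv).
Of the 9 differences, 3 transitions and 6 transversions, so the answer is 3.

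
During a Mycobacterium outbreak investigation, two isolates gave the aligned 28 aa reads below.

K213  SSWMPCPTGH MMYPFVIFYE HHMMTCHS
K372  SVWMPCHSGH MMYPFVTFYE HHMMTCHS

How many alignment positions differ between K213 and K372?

4

Mismatches occur at site 2 (S→V), site 7 (P→H), site 8 (T→S), site 17 (I→T).
That gives 4 mismatches out of 28 aligned sites, so the Hamming distance is 4.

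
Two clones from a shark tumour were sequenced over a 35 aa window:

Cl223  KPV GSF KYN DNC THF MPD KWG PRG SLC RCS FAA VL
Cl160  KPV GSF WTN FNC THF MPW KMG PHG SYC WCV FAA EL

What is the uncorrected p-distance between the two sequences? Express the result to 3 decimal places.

The sequences differ at positions 7 (K/W), 8 (Y/T), 10 (D/F), 18 (D/W), 20 (W/M), 23 (R/H), 26 (L/Y), 28 (R/W), 30 (S/V), 34 (V/E).
There are 10 differences over 35 sites, so p = 10/35 = 0.286.

0.286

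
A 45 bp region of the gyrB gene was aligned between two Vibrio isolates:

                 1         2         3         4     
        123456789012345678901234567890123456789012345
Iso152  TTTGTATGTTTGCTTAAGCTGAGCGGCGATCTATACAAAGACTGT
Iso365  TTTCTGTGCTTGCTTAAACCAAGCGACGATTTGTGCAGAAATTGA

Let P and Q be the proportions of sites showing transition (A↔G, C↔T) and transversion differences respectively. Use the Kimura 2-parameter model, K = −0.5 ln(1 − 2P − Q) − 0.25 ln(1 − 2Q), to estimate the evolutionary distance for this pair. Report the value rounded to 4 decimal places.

0.4544

The sequences differ at positions 4 (G/C, transversion), 6 (A/G, transition), 9 (T/C, transition), 18 (G/A, transition), 20 (T/C, transition), 21 (G/A, transition), 26 (G/A, transition), 31 (C/T, transition), 33 (A/G, transition), 35 (A/G, transition), 38 (A/G, transition), 40 (G/A, transition), 42 (C/T, transition), 45 (T/A, transversion).
Of the 14 differences, 12 transitions and 2 transversions over 45 sites: P = 12/45 = 0.266667, Q = 2/45 = 0.044444.
d = −0.5·ln(0.422222) − 0.25·ln(0.911112) = −0.5·(-0.862224) − 0.25·(-0.093089) = 0.4544.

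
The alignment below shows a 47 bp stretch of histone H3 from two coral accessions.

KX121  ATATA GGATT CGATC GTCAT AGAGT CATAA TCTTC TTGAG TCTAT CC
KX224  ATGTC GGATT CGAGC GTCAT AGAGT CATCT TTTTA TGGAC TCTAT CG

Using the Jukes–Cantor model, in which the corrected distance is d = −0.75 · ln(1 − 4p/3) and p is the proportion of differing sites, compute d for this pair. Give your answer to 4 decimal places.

0.2502

Differing sites — 3:A/G; 5:A/C; 14:T/G; 29:A/C; 30:A/T; 32:C/T; 35:C/A; 37:T/G; 40:G/C; 47:C/G.
p = 10/47 = 0.212766.
d = −0.75 · ln(1 − (4/3)·0.212766) = −0.75 · ln(0.716312) = −0.75 · (-0.333639) = 0.2502.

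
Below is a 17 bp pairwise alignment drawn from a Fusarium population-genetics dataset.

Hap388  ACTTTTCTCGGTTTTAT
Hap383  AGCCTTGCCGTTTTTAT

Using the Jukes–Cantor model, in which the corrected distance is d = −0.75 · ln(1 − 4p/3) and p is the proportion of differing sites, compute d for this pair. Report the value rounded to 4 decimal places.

Mismatches occur at site 2 (C→G), site 3 (T→C), site 4 (T→C), site 7 (C→G), site 8 (T→C), site 11 (G→T).
p = 6/17 = 0.352941.
d = −0.75 · ln(1 − (4/3)·0.352941) = −0.75 · ln(0.529412) = −0.75 · (-0.635988) = 0.4770.

0.4770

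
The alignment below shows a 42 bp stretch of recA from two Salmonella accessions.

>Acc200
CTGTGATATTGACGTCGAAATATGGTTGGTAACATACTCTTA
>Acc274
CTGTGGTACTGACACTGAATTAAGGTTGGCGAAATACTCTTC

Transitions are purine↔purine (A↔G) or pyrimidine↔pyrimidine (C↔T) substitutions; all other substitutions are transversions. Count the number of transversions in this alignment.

4

Mismatches occur at site 6 (A→G, transition), site 9 (T→C, transition), site 14 (G→A, transition), site 15 (T→C, transition), site 16 (C→T, transition), site 20 (A→T, transversion), site 23 (T→A, transversion), site 30 (T→C, transition), site 31 (A→G, transition), site 33 (C→A, transversion), site 42 (A→C, transversion).
Of the 11 differences, 7 transitions and 4 transversions, so the answer is 4.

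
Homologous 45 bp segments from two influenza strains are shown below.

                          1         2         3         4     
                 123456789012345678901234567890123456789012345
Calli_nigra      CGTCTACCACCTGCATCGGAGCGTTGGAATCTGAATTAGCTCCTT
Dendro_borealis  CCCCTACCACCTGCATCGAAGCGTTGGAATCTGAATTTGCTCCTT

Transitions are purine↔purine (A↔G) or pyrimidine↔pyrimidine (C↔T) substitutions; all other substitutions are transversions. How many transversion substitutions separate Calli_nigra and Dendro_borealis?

The sequences differ at positions 2 (G/C, transversion), 3 (T/C, transition), 19 (G/A, transition), 38 (A/T, transversion).
Of the 4 differences, 2 transitions and 2 transversions, so the answer is 2.

2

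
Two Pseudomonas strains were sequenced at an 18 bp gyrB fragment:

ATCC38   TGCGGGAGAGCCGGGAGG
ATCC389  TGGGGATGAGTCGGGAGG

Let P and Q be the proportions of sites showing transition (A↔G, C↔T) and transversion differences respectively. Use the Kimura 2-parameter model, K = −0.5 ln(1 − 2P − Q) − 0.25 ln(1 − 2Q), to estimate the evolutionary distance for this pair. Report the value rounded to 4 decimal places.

0.2656

Differing sites — 3:C/G (Tv); 6:G/A (Ti); 7:A/T (Tv); 11:C/T (Ti).
Of the 4 differences, 2 transitions and 2 transversions over 18 sites: P = 2/18 = 0.111111, Q = 2/18 = 0.111111.
d = −0.5·ln(0.666667) − 0.25·ln(0.777778) = −0.5·(-0.405465) − 0.25·(-0.251314) = 0.2656.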